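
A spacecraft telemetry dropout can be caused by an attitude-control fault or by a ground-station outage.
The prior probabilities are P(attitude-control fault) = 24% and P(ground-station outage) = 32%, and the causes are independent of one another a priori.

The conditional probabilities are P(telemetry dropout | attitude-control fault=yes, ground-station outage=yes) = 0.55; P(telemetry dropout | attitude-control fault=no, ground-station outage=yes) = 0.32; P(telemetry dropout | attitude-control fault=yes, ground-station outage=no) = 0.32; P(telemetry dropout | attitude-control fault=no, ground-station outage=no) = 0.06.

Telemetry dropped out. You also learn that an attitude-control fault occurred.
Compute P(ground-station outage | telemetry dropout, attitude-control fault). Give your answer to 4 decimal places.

Sum P(telemetry dropout|·) weighted by the priors over both values of ground-station outage:
  P(telemetry dropout | attitude-control fault) = 0.32×0.68 + 0.55×0.32
        = 0.217600 + 0.176000 = 0.393600
The terms with ground-station outage present sum to 0.176000, so
  P(ground-station outage | telemetry dropout, attitude-control fault) = 0.176000 / 0.393600 ≈ 0.4472

P(ground-station outage | telemetry dropout, attitude-control fault) ≈ 0.4472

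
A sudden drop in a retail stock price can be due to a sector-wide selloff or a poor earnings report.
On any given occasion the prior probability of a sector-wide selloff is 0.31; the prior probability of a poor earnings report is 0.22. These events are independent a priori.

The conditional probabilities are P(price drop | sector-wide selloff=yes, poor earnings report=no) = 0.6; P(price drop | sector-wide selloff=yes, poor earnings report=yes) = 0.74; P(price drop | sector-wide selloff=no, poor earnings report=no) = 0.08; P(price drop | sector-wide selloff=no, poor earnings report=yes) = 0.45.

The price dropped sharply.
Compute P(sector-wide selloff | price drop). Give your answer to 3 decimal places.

For the numerator, keep only sector-wide selloff=true terms: 0.145080 + 0.050468 = 0.195548
Denominator P(price drop): 0.08*0.69*0.78 + 0.45*0.69*0.22 + 0.6*0.31*0.78 + 0.74*0.31*0.22 = 0.306914
P(sector-wide selloff | price drop) = 0.195548/0.306914 ≈ 0.637

P(sector-wide selloff | price drop) ≈ 0.637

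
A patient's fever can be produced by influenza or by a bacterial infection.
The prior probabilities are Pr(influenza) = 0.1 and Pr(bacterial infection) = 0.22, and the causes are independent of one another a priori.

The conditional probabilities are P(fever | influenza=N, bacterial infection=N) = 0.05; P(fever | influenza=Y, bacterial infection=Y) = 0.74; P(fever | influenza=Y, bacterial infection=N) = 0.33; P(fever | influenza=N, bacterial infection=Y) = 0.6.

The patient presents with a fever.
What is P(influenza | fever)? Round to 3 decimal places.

P(influenza | fever) ≈ 0.214

Weight on influenza=true, given the evidence: 0.025740 + 0.016280 = 0.042020
Normalizer over all consistent configurations: 0.05×0.9×0.78 + 0.6×0.9×0.22 + 0.33×0.1×0.78 + 0.74×0.1×0.22 = 0.195920
P(influenza | fever) = 0.042020/0.195920 ≈ 0.214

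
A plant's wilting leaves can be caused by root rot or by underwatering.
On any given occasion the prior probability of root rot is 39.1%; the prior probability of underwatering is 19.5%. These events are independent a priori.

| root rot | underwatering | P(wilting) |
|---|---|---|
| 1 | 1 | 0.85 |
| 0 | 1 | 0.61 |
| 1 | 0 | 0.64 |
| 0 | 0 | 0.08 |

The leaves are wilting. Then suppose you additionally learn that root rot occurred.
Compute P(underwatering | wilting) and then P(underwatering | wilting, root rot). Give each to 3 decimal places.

P(underwatering | wilting) ≈ 0.363; P(underwatering | wilting, root rot) ≈ 0.243

By total probability over the 4 (root rot, underwatering) configurations:
  P(wilting) = 0.08*0.609*0.805 + 0.61*0.609*0.195 + 0.64*0.391*0.805 + 0.85*0.391*0.195
        = 0.039220 + 0.072441 + 0.201443 + 0.064808 = 0.377912
Configurations with underwatering contribute 0.137249, so
  P(underwatering | wilting) = 0.137249 / 0.377912 ≈ 0.363

Now also conditioning on root rot=true:
For the numerator, keep only underwatering=true terms: 0.85·0.195 = 0.165750
Denominator P(wilting | root rot): 0.64·0.805 + 0.85·0.195 = 0.680950
Posterior = 0.165750 / 0.680950 ≈ 0.243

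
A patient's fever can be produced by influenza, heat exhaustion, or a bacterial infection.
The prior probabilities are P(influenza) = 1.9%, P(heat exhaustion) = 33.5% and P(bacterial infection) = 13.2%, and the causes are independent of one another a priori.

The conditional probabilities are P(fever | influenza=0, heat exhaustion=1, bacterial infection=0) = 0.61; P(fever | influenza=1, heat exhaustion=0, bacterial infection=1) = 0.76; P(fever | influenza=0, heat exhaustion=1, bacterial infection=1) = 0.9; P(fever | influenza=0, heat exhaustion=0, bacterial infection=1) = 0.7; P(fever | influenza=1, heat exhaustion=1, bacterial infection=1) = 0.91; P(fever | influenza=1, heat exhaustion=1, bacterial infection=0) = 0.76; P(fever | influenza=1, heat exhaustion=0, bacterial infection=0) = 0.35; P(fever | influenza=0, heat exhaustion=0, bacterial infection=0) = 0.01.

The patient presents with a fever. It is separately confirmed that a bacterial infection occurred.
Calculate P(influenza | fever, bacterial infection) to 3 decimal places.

Weight on influenza=true, given the evidence: 0.009603 + 0.005792 = 0.015395
Denominator P(fever | bacterial infection): 0.7·0.981·0.665 + 0.9·0.981·0.335 + 0.76·0.019·0.665 + 0.91·0.019·0.335 = 0.767822
P(influenza | fever, bacterial infection) = 0.015395/0.767822 ≈ 0.020

P(influenza | fever, bacterial infection) ≈ 0.020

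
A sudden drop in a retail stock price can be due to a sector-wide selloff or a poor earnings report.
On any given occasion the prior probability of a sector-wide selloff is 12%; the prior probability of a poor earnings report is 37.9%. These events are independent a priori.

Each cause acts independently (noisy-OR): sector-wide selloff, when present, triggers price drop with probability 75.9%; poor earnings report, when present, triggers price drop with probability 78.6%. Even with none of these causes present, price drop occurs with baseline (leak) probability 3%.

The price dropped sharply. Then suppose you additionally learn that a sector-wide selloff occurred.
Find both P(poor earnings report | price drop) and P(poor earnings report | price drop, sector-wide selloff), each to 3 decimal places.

Under noisy-OR, P(price drop | causes) = 1 − (1−0.03)·∏(1−qᵢ) over the active causes.
Numerator (weight on configurations with poor earnings report): 0.264288 + 0.043205 = 0.307493
Normalizer over all consistent configurations: 0.03·0.88·0.621 + 0.79242·0.88·0.379 + 0.76623·0.12·0.621 + 0.949973·0.12·0.379 = 0.380986
Posterior = 0.307493 / 0.380986 ≈ 0.807

Now also conditioning on sector-wide selloff=true:
Enumerate both values of poor earnings report and weight by the priors:
  P(price drop | sector-wide selloff) = 0.76623*0.621 + 0.949973*0.379
        = 0.475829 + 0.360040 = 0.835869
Configurations with poor earnings report contribute 0.360040, so
  P(poor earnings report | price drop, sector-wide selloff) = 0.360040 / 0.835869 ≈ 0.431

P(poor earnings report | price drop) ≈ 0.807; P(poor earnings report | price drop, sector-wide selloff) ≈ 0.431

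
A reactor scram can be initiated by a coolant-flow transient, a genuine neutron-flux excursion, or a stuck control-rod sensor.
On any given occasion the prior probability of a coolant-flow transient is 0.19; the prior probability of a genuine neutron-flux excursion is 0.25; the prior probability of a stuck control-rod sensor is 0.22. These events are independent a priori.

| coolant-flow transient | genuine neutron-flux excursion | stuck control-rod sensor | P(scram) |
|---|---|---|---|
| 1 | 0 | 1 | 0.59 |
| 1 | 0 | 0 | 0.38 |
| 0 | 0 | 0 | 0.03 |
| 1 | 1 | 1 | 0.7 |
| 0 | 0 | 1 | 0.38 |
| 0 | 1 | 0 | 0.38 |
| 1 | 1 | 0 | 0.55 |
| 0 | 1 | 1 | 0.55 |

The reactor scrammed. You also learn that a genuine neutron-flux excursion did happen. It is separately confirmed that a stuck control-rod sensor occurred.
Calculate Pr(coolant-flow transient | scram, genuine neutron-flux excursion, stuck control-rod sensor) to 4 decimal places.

Pr(coolant-flow transient | scram, genuine neutron-flux excursion, stuck control-rod sensor) ≈ 0.2299

P(scram | genuine neutron-flux excursion, stuck control-rod sensor) = 0.55×0.81 + 0.7×0.19 = 0.445500 + 0.133000 = 0.578500
Restricting to configurations with coolant-flow transient present: 0.7×0.19 = 0.133000.
So P(coolant-flow transient | scram, genuine neutron-flux excursion, stuck control-rod sensor) = 0.133000/0.578500 ≈ 0.2299.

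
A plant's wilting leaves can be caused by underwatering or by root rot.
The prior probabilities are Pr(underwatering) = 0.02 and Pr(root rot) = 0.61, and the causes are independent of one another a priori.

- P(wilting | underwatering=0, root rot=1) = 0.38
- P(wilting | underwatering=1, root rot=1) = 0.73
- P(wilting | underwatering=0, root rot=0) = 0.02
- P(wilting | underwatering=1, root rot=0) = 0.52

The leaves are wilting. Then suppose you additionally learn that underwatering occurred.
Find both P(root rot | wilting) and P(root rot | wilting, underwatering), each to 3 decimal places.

P(root rot | wilting) ≈ 0.953; P(root rot | wilting, underwatering) ≈ 0.687

By total probability over the 4 (underwatering, root rot) configurations:
  P(wilting) = 0.02·0.98·0.39 + 0.38·0.98·0.61 + 0.52·0.02·0.39 + 0.73·0.02·0.61
        = 0.007644 + 0.227164 + 0.004056 + 0.008906 = 0.247770
Keeping only the root rot-present terms gives 0.236070, so
  P(root rot | wilting) = 0.236070 / 0.247770 ≈ 0.953

Now condition on the additional information:
P(wilting | underwatering) = 0.52×0.39 + 0.73×0.61 = 0.202800 + 0.445300 = 0.648100
Of this, 0.445300 comes from 0.73×0.61 (the root rot=true cases).
Hence the posterior is 0.445300/0.648100 ≈ 0.687.
This is intercausal reasoning (explaining away): once underwatering accounts for the wilting, root rot becomes less likely.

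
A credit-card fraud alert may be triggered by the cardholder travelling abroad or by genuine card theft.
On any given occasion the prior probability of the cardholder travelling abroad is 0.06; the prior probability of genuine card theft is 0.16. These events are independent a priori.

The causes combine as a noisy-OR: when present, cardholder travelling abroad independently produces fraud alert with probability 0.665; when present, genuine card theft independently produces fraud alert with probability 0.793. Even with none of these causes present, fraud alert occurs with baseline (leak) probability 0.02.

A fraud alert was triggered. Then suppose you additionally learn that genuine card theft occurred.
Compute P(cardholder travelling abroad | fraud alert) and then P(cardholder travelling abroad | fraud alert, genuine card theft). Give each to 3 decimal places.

Under noisy-OR, P(fraud alert | causes) = 1 − (1−0.02)·∏(1−qᵢ) over the active causes.
Enumerate the 4 (cardholder travelling abroad, genuine card theft) configurations and weight by the priors:
  P(fraud alert) = 0.02×0.94×0.84 + 0.79714×0.94×0.16 + 0.6717×0.06×0.84 + 0.932042×0.06×0.16
        = 0.015792 + 0.119890 + 0.033854 + 0.008948 = 0.178484
Keeping only the cardholder travelling abroad-present terms gives 0.042802, so
  P(cardholder travelling abroad | fraud alert) = 0.042802 / 0.178484 ≈ 0.240

Now also conditioning on genuine card theft=true:
Sum P(fraud alert|·) weighted by the priors over both values of cardholder travelling abroad:
  P(fraud alert | genuine card theft) = 0.79714·0.94 + 0.932042·0.06
        = 0.749312 + 0.055923 = 0.805235
The terms with cardholder travelling abroad present sum to 0.055923, so
  P(cardholder travelling abroad | fraud alert, genuine card theft) = 0.055923 / 0.805235 ≈ 0.069
Conditioning on genuine card theft lowers the posterior on cardholder travelling abroad: the classic explaining-away effect in a common-effect structure.

P(cardholder travelling abroad | fraud alert) ≈ 0.240; P(cardholder travelling abroad | fraud alert, genuine card theft) ≈ 0.069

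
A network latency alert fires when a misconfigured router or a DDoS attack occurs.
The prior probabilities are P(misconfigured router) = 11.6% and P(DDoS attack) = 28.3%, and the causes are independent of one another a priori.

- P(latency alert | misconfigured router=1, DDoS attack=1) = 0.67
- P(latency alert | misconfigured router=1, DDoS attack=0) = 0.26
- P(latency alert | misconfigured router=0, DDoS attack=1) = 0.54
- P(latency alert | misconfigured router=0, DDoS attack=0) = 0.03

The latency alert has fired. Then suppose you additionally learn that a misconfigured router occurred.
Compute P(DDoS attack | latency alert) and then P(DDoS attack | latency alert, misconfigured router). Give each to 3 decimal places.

P(DDoS attack | latency alert) ≈ 0.794; P(DDoS attack | latency alert, misconfigured router) ≈ 0.504

P(latency alert) = 0.03*0.884*0.717 + 0.54*0.884*0.283 + 0.26*0.116*0.717 + 0.67*0.116*0.283 = 0.019015 + 0.135093 + 0.021625 + 0.021995 = 0.197728
Of this, 0.157088 comes from 0.135093 + 0.021995 (the DDoS attack=true cases).
Hence the posterior is 0.157088/0.197728 ≈ 0.794.

With the extra evidence:
By total probability over both values of DDoS attack:
  P(latency alert | misconfigured router) = 0.26·0.717 + 0.67·0.283
        = 0.186420 + 0.189610 = 0.376030
The terms with DDoS attack present sum to 0.189610, so
  P(DDoS attack | latency alert, misconfigured router) = 0.189610 / 0.376030 ≈ 0.504
Conditioning on misconfigured router lowers the posterior on DDoS attack: the classic explaining-away effect in a common-effect structure.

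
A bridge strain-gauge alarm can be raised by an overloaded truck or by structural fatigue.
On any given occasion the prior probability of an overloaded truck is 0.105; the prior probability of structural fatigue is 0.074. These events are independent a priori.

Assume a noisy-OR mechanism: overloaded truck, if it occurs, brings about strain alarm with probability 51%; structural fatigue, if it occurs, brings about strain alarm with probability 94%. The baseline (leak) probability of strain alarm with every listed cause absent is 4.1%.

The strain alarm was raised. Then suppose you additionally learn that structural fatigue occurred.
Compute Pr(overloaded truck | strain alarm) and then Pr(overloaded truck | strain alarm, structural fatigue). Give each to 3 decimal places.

Pr(overloaded truck | strain alarm) ≈ 0.380; Pr(overloaded truck | strain alarm, structural fatigue) ≈ 0.108

Under noisy-OR, P(strain alarm | causes) = 1 − (1−0.041)·∏(1−qᵢ) over the active causes.
Enumerate the 4 (overloaded truck, structural fatigue) configurations and weight by the priors:
  P(strain alarm) = 0.041*0.895*0.926 + 0.94246*0.895*0.074 + 0.53009*0.105*0.926 + 0.971805*0.105*0.074
        = 0.033980 + 0.062419 + 0.051541 + 0.007551 = 0.155491
Keeping only the overloaded truck-present terms gives 0.059092, so
  P(overloaded truck | strain alarm) = 0.059092 / 0.155491 ≈ 0.380

Now also conditioning on structural fatigue=true:
By total probability over both values of overloaded truck:
  P(strain alarm | structural fatigue) = 0.94246*0.895 + 0.971805*0.105
        = 0.843502 + 0.102040 = 0.945542
Keeping only the overloaded truck-present terms gives 0.102040, so
  P(overloaded truck | strain alarm, structural fatigue) = 0.102040 / 0.945542 ≈ 0.108
This is intercausal reasoning (explaining away): once structural fatigue accounts for the strain alarm, overloaded truck becomes less likely.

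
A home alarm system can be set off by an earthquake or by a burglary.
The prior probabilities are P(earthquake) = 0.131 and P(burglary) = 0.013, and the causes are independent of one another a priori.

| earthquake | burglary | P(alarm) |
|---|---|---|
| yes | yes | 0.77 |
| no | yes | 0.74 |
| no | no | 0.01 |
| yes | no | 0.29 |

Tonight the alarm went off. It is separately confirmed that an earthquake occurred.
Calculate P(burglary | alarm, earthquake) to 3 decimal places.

P(burglary | alarm, earthquake) ≈ 0.034

Weight on burglary=true, given the evidence: 0.77×0.013 = 0.010010
Normalizer over all consistent configurations: 0.29×0.987 + 0.77×0.013 = 0.296240
P(burglary | alarm, earthquake) = 0.010010/0.296240 ≈ 0.034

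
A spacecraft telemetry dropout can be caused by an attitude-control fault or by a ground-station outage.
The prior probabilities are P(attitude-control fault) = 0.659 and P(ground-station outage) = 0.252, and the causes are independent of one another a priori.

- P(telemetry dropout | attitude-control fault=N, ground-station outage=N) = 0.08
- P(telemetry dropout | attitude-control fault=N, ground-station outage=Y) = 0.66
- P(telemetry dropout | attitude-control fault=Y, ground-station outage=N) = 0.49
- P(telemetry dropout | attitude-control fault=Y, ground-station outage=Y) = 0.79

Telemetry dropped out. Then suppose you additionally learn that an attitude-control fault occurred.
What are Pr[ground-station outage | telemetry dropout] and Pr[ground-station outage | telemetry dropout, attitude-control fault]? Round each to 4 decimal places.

For the numerator, keep only ground-station outage=true terms: 0.056715 + 0.131194 = 0.187909
Denominator P(telemetry dropout): 0.08·0.341·0.748 + 0.66·0.341·0.252 + 0.49·0.659·0.748 + 0.79·0.659·0.252 = 0.449851
P(ground-station outage | telemetry dropout) = 0.187909/0.449851 ≈ 0.4177

With the extra evidence:
Enumerate both values of ground-station outage and weight by the priors:
  P(telemetry dropout | attitude-control fault) = 0.49*0.748 + 0.79*0.252
        = 0.366520 + 0.199080 = 0.565600
The terms with ground-station outage present sum to 0.199080, so
  P(ground-station outage | telemetry dropout, attitude-control fault) = 0.199080 / 0.565600 ≈ 0.3520

Pr[ground-station outage | telemetry dropout] ≈ 0.4177; Pr[ground-station outage | telemetry dropout, attitude-control fault] ≈ 0.3520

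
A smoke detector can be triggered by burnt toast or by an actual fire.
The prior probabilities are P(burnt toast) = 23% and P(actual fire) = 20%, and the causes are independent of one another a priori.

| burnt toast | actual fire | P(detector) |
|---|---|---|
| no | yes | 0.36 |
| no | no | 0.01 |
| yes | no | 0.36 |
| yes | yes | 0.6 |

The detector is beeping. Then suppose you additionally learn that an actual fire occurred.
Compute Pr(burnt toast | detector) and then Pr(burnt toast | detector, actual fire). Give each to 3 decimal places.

For the numerator, keep only burnt toast=true terms: 0.066240 + 0.027600 = 0.093840
Normalizer over all consistent configurations: 0.01*0.77*0.8 + 0.36*0.77*0.2 + 0.36*0.23*0.8 + 0.6*0.23*0.2 = 0.155440
P(burnt toast | detector) = 0.093840/0.155440 ≈ 0.604

Now condition on the additional information:
P(detector | actual fire) = 0.36*0.77 + 0.6*0.23 = 0.277200 + 0.138000 = 0.415200
Restricting to configurations with burnt toast present: 0.6*0.23 = 0.138000.
Hence the posterior is 0.138000/0.415200 ≈ 0.332.
Conditioning on actual fire lowers the posterior on burnt toast: the classic explaining-away effect in a common-effect structure.

Pr(burnt toast | detector) ≈ 0.604; Pr(burnt toast | detector, actual fire) ≈ 0.332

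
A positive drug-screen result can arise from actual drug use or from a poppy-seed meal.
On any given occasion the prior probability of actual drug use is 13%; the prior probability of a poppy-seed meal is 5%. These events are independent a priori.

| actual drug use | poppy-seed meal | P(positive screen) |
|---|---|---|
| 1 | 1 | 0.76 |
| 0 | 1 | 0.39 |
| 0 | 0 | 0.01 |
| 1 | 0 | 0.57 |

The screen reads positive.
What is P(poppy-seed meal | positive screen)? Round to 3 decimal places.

By total probability over the 4 (actual drug use, poppy-seed meal) configurations:
  P(positive screen) = 0.01×0.87×0.95 + 0.39×0.87×0.05 + 0.57×0.13×0.95 + 0.76×0.13×0.05
        = 0.008265 + 0.016965 + 0.070395 + 0.004940 = 0.100565
Keeping only the poppy-seed meal-present terms gives 0.021905, so
  P(poppy-seed meal | positive screen) = 0.021905 / 0.100565 ≈ 0.218

P(poppy-seed meal | positive screen) ≈ 0.218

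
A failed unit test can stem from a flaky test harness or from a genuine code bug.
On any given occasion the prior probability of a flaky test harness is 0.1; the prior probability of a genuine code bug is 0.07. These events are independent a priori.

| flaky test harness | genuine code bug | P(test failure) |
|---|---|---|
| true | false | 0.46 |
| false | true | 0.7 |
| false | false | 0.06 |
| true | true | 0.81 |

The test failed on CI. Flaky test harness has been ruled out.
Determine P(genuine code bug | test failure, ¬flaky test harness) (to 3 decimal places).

Enumerate both values of genuine code bug and weight by the priors:
  P(test failure | ¬flaky test harness) = 0.06·0.93 + 0.7·0.07
        = 0.055800 + 0.049000 = 0.104800
The terms with genuine code bug present sum to 0.049000, so
  P(genuine code bug | test failure, ¬flaky test harness) = 0.049000 / 0.104800 ≈ 0.468

P(genuine code bug | test failure, ¬flaky test harness) ≈ 0.468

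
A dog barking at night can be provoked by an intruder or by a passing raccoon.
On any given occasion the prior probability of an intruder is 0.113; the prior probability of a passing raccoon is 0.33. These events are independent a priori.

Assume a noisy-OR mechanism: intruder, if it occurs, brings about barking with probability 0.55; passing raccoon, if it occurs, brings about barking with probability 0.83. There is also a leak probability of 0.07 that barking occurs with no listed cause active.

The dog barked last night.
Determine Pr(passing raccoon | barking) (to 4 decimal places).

Under noisy-OR, P(barking | causes) = 1 − (1−0.07)·∏(1−qᵢ) over the active causes.
Sum P(barking|·) weighted by the priors over the 4 (intruder, passing raccoon) configurations:
  P(barking) = 0.07×0.887×0.67 + 0.8419×0.887×0.33 + 0.5815×0.113×0.67 + 0.928855×0.113×0.33
        = 0.041600 + 0.246433 + 0.044025 + 0.034637 = 0.366695
The terms with passing raccoon present sum to 0.281070, so
  P(passing raccoon | barking) = 0.281070 / 0.366695 ≈ 0.7665

Pr(passing raccoon | barking) ≈ 0.7665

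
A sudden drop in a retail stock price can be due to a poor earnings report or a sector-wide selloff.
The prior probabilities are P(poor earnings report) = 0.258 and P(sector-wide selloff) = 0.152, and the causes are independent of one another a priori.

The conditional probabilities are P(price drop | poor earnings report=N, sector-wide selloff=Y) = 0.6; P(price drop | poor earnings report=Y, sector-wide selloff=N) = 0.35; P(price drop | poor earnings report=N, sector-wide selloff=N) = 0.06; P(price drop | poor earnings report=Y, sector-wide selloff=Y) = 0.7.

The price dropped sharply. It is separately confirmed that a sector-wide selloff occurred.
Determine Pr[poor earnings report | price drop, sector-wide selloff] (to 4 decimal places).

Pr[poor earnings report | price drop, sector-wide selloff] ≈ 0.2886

P(price drop | sector-wide selloff) = 0.6*0.742 + 0.7*0.258 = 0.445200 + 0.180600 = 0.625800
The poor earnings report-present share is 0.7*0.258 = 0.180600.
P(poor earnings report | price drop, sector-wide selloff) = 0.180600 / 0.625800 ≈ 0.2886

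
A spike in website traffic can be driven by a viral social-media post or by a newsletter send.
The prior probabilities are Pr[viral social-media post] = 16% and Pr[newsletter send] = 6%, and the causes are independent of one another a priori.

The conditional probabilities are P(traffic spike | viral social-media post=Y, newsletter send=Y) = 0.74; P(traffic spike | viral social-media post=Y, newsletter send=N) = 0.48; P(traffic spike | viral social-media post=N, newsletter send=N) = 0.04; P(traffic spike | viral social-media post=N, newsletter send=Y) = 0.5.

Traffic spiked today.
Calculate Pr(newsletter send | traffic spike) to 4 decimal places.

Enumerate the 4 (viral social-media post, newsletter send) configurations and weight by the priors:
  P(traffic spike) = 0.04×0.84×0.94 + 0.5×0.84×0.06 + 0.48×0.16×0.94 + 0.74×0.16×0.06
        = 0.031584 + 0.025200 + 0.072192 + 0.007104 = 0.136080
Keeping only the newsletter send-present terms gives 0.032304, so
  P(newsletter send | traffic spike) = 0.032304 / 0.136080 ≈ 0.2374

Pr(newsletter send | traffic spike) ≈ 0.2374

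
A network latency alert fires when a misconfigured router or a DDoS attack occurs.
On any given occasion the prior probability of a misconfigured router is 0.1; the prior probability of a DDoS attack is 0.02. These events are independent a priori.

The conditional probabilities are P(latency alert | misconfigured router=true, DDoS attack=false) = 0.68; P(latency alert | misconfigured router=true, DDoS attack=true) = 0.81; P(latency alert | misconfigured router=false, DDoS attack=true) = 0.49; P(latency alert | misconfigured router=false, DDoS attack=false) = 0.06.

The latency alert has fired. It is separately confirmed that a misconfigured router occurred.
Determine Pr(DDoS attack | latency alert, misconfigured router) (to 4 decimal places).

Sum P(latency alert|·) weighted by the priors over both values of DDoS attack:
  P(latency alert | misconfigured router) = 0.68·0.98 + 0.81·0.02
        = 0.666400 + 0.016200 = 0.682600
The terms with DDoS attack present sum to 0.016200, so
  P(DDoS attack | latency alert, misconfigured router) = 0.016200 / 0.682600 ≈ 0.0237

Pr(DDoS attack | latency alert, misconfigured router) ≈ 0.0237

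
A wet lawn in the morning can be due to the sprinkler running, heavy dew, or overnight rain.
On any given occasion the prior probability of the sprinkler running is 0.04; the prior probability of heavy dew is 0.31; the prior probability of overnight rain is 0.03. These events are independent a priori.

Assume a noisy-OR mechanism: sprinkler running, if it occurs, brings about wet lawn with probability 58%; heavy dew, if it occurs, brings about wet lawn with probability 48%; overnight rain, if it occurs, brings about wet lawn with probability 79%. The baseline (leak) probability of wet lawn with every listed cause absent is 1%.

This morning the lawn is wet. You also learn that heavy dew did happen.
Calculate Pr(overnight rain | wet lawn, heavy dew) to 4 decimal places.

Under noisy-OR, P(wet lawn | causes) = 1 − (1−0.01)·∏(1−qᵢ) over the active causes.
By total probability over the 4 (sprinkler running, overnight rain) configurations:
  P(wet lawn | heavy dew) = 0.4852*0.96*0.97 + 0.891892*0.96*0.03 + 0.783784*0.04*0.97 + 0.954595*0.04*0.03
        = 0.451818 + 0.025686 + 0.030411 + 0.001146 = 0.509061
The terms with overnight rain present sum to 0.026832, so
  P(overnight rain | wet lawn, heavy dew) = 0.026832 / 0.509061 ≈ 0.0527

Pr(overnight rain | wet lawn, heavy dew) ≈ 0.0527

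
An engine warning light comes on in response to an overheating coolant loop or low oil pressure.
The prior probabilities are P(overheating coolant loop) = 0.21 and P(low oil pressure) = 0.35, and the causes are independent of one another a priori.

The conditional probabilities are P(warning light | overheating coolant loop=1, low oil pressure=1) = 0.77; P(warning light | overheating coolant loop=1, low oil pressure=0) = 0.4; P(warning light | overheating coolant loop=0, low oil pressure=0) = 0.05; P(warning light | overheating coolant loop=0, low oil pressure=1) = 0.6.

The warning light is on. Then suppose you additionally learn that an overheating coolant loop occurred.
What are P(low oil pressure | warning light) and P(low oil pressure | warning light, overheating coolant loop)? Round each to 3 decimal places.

For the numerator, keep only low oil pressure=true terms: 0.165900 + 0.056595 = 0.222495
Denominator P(warning light): 0.05*0.79*0.65 + 0.6*0.79*0.35 + 0.4*0.21*0.65 + 0.77*0.21*0.35 = 0.302770
Posterior = 0.222495 / 0.302770 ≈ 0.735

With the extra evidence:
Weight on low oil pressure=true, given the evidence: 0.77×0.35 = 0.269500
Denominator P(warning light | overheating coolant loop): 0.4×0.65 + 0.77×0.35 = 0.529500
Posterior = 0.269500 / 0.529500 ≈ 0.509
This is intercausal reasoning (explaining away): once overheating coolant loop accounts for the warning light, low oil pressure becomes less likely.

P(low oil pressure | warning light) ≈ 0.735; P(low oil pressure | warning light, overheating coolant loop) ≈ 0.509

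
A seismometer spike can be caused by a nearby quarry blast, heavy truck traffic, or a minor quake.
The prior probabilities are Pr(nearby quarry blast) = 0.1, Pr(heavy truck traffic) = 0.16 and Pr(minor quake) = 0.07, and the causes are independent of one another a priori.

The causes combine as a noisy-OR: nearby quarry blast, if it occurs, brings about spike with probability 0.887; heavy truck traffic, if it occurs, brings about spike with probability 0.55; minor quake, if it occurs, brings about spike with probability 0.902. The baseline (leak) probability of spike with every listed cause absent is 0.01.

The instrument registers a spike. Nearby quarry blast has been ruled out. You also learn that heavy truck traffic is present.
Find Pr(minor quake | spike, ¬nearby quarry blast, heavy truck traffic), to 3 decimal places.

Pr(minor quake | spike, ¬nearby quarry blast, heavy truck traffic) ≈ 0.115

Under noisy-OR, P(spike | causes) = 1 − (1−0.01)·∏(1−qᵢ) over the active causes.
P(spike | ¬nearby quarry blast, heavy truck traffic) = 0.5545×0.93 + 0.956341×0.07 = 0.515685 + 0.066944 = 0.582629
Of this, 0.066944 comes from 0.956341×0.07 (the minor quake=true cases).
P(minor quake | spike, ¬nearby quarry blast, heavy truck traffic) = 0.066944 / 0.582629 ≈ 0.115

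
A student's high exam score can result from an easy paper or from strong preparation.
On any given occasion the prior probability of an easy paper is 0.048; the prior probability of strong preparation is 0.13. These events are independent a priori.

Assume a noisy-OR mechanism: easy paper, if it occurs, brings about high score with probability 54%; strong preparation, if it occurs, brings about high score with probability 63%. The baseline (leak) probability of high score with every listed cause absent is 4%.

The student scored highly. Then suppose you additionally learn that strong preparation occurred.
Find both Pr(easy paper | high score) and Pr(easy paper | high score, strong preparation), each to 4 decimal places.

Under noisy-OR, P(high score | causes) = 1 − (1−0.04)·∏(1−qᵢ) over the active causes.
Enumerate the 4 (easy paper, strong preparation) configurations and weight by the priors:
  P(high score) = 0.04·0.952·0.87 + 0.6448·0.952·0.13 + 0.5584·0.048·0.87 + 0.836608·0.048·0.13
        = 0.033130 + 0.079800 + 0.023319 + 0.005220 = 0.141469
Configurations with easy paper contribute 0.028539, so
  P(easy paper | high score) = 0.028539 / 0.141469 ≈ 0.2017

Now condition on the additional information:
By total probability over both values of easy paper:
  P(high score | strong preparation) = 0.6448*0.952 + 0.836608*0.048
        = 0.613850 + 0.040157 = 0.654007
Configurations with easy paper contribute 0.040157, so
  P(easy paper | high score, strong preparation) = 0.040157 / 0.654007 ≈ 0.0614
This is intercausal reasoning (explaining away): once strong preparation accounts for the high score, easy paper becomes less likely.

Pr(easy paper | high score) ≈ 0.2017; Pr(easy paper | high score, strong preparation) ≈ 0.0614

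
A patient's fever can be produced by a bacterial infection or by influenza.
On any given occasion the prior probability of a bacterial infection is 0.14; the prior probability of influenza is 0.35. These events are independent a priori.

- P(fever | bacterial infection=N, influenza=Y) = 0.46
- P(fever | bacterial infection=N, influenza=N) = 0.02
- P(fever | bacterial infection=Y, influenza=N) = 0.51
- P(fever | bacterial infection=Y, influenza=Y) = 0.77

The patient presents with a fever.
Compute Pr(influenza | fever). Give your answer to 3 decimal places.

Pr(influenza | fever) ≈ 0.754

Sum P(fever|·) weighted by the priors over the 4 (bacterial infection, influenza) configurations:
  P(fever) = 0.02·0.86·0.65 + 0.46·0.86·0.35 + 0.51·0.14·0.65 + 0.77·0.14·0.35
        = 0.011180 + 0.138460 + 0.046410 + 0.037730 = 0.233780
The terms with influenza present sum to 0.176190, so
  P(influenza | fever) = 0.176190 / 0.233780 ≈ 0.754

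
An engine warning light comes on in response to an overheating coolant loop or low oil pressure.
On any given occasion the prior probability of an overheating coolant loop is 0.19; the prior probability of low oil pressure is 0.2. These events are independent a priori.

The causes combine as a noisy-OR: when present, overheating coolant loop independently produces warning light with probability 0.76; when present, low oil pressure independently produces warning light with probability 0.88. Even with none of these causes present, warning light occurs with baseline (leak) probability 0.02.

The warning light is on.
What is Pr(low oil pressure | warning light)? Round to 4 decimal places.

Under noisy-OR, P(warning light | causes) = 1 − (1−0.02)·∏(1−qᵢ) over the active causes.
Enumerate the 4 (overheating coolant loop, low oil pressure) configurations and weight by the priors:
  P(warning light) = 0.02·0.81·0.8 + 0.8824·0.81·0.2 + 0.7648·0.19·0.8 + 0.971776·0.19·0.2
        = 0.012960 + 0.142949 + 0.116250 + 0.036927 = 0.309086
The terms with low oil pressure present sum to 0.179876, so
  P(low oil pressure | warning light) = 0.179876 / 0.309086 ≈ 0.5820

Pr(low oil pressure | warning light) ≈ 0.5820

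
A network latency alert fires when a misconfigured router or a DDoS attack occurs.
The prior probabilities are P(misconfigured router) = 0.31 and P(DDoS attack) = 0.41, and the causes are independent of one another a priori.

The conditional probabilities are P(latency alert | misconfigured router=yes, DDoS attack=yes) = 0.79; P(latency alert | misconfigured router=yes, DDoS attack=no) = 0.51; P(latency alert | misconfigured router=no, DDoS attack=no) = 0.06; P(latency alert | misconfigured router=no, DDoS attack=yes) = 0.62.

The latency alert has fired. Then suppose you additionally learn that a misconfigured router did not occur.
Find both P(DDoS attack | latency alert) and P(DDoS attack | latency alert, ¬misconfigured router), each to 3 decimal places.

P(DDoS attack | latency alert) ≈ 0.701; P(DDoS attack | latency alert, ¬misconfigured router) ≈ 0.878

Sum P(latency alert|·) weighted by the priors over the 4 (misconfigured router, DDoS attack) configurations:
  P(latency alert) = 0.06×0.69×0.59 + 0.62×0.69×0.41 + 0.51×0.31×0.59 + 0.79×0.31×0.41
        = 0.024426 + 0.175398 + 0.093279 + 0.100409 = 0.393512
Configurations with DDoS attack contribute 0.275807, so
  P(DDoS attack | latency alert) = 0.275807 / 0.393512 ≈ 0.701

With the extra evidence:
Sum P(latency alert|·) weighted by the priors over both values of DDoS attack:
  P(latency alert | ¬misconfigured router) = 0.06*0.59 + 0.62*0.41
        = 0.035400 + 0.254200 = 0.289600
Keeping only the DDoS attack-present terms gives 0.254200, so
  P(DDoS attack | latency alert, ¬misconfigured router) = 0.254200 / 0.289600 ≈ 0.878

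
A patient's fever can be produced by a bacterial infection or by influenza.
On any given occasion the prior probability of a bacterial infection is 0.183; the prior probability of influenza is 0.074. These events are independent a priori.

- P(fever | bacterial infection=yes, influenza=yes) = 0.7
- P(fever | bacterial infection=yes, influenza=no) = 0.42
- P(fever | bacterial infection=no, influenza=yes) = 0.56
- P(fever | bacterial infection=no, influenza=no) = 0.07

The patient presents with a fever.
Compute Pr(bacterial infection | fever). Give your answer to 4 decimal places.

Pr(bacterial infection | fever) ≈ 0.4816

Weight on bacterial infection=true, given the evidence: 0.071172 + 0.009479 = 0.080651
The normalizing constant is 0.07*0.817*0.926 + 0.56*0.817*0.074 + 0.42*0.183*0.926 + 0.7*0.183*0.074 = 0.167465
Posterior = 0.080651 / 0.167465 ≈ 0.4816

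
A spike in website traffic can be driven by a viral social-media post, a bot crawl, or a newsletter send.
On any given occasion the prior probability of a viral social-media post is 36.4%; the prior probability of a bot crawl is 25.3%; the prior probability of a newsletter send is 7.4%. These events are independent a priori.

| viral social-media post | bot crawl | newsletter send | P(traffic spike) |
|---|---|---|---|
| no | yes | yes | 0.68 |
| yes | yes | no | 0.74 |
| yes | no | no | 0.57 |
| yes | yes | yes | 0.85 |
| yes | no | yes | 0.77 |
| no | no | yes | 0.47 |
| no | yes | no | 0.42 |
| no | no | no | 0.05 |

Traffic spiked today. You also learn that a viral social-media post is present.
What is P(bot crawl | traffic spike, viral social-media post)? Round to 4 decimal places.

P(traffic spike | viral social-media post) = 0.57·0.747·0.926 + 0.77·0.747·0.074 + 0.74·0.253·0.926 + 0.85·0.253·0.074 = 0.394282 + 0.042564 + 0.173366 + 0.015914 = 0.626126
Of this, 0.189280 comes from 0.173366 + 0.015914 (the bot crawl=true cases).
Hence the posterior is 0.189280/0.626126 ≈ 0.3023.

P(bot crawl | traffic spike, viral social-media post) ≈ 0.3023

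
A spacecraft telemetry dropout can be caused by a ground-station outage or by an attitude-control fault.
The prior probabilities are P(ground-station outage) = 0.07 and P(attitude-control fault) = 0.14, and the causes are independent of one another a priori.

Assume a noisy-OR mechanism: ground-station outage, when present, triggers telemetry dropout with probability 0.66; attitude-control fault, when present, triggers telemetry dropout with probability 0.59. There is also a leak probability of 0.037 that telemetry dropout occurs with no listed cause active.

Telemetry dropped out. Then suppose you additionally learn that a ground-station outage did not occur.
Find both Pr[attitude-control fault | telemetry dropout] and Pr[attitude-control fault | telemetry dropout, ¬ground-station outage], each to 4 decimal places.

Pr[attitude-control fault | telemetry dropout] ≈ 0.5546; Pr[attitude-control fault | telemetry dropout, ¬ground-station outage] ≈ 0.7270

Under noisy-OR, P(telemetry dropout | causes) = 1 − (1−0.037)·∏(1−qᵢ) over the active causes.
By total probability over the 4 (ground-station outage, attitude-control fault) configurations:
  P(telemetry dropout) = 0.037×0.93×0.86 + 0.60517×0.93×0.14 + 0.67258×0.07×0.86 + 0.865758×0.07×0.14
        = 0.029593 + 0.078793 + 0.040489 + 0.008484 = 0.157359
Configurations with attitude-control fault contribute 0.087277, so
  P(attitude-control fault | telemetry dropout) = 0.087277 / 0.157359 ≈ 0.5546

With the extra evidence:
P(telemetry dropout | ¬ground-station outage) = 0.037*0.86 + 0.60517*0.14 = 0.031820 + 0.084724 = 0.116544
The attitude-control fault-present share is 0.60517*0.14 = 0.084724.
So P(attitude-control fault | telemetry dropout, ¬ground-station outage) = 0.084724/0.116544 ≈ 0.7270.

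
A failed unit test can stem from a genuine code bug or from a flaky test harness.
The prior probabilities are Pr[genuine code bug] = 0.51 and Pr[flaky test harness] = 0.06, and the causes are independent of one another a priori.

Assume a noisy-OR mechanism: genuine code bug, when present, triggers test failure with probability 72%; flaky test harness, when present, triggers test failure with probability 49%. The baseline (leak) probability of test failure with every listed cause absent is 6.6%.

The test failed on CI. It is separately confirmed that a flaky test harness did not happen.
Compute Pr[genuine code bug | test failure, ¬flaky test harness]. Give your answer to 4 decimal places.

Under noisy-OR, P(test failure | causes) = 1 − (1−0.066)·∏(1−qᵢ) over the active causes.
Numerator (weight on configurations with genuine code bug): 0.73848×0.51 = 0.376625
Denominator P(test failure | ¬flaky test harness): 0.066×0.49 + 0.73848×0.51 = 0.408965
P(genuine code bug | test failure, ¬flaky test harness) = 0.376625/0.408965 ≈ 0.9209

Pr[genuine code bug | test failure, ¬flaky test harness] ≈ 0.9209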